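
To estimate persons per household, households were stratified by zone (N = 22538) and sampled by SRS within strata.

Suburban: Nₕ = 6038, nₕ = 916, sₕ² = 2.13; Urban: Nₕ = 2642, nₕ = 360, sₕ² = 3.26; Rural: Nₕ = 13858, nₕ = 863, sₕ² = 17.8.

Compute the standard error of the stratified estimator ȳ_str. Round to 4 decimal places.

Var(ȳ_str) = Σₕ Wₕ²(1 − fₕ)sₕ²/nₕ with Wₕ = Nₕ/N, N = 22538.
Suburban: Wₕ = 0.26790310; term = 0.26790310²·(1 − 0.15170586)·2.13/916 = 1.4157483 × 10^-4.
Urban: Wₕ = 0.11722424; term = 0.11722424²·(1 − 0.13626041)·3.26/360 = 1.0748127 × 10^-4.
Rural: Wₕ = 0.61487266; term = 0.61487266²·(1 − 0.06227450)·17.8/863 = 0.0073123218.
Sum = 0.0075613779.
SE = √(0.0075613779) = 0.0870.

0.0870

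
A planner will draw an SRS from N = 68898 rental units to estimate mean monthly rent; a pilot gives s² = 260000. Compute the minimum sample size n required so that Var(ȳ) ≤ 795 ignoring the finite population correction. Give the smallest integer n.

Without fpc, n₀ = s²/D = 260000/795 = 327.0440.
Rounding up, n = 328.

328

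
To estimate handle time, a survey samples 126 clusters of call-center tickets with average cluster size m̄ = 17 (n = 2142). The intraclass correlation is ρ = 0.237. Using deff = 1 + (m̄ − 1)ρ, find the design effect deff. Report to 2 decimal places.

deff = 1 + (17 − 1)·0.237 = 1 + 3.792 = 4.792.

4.79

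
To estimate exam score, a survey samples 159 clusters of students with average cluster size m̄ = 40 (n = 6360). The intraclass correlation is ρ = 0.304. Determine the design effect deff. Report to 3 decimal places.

deff = 1 + (40 − 1)·0.304 = 1 + 11.856 = 12.856.

12.856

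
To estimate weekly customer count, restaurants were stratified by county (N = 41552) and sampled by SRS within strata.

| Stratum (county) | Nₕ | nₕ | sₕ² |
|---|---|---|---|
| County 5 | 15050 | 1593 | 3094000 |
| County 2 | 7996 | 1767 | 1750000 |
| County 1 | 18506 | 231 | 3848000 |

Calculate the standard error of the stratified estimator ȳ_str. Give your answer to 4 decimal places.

Var(ȳ_str) = Σₕ Wₕ²(1 − fₕ)sₕ²/nₕ with Wₕ = Nₕ/N, N = 41552.
County 5: Wₕ = 0.36219677; term = 0.36219677²·(1 − 0.10584718)·3094000/1593 = 227.82712.
County 2: Wₕ = 0.19243358; term = 0.19243358²·(1 − 0.22098549)·1750000/1767 = 28.569902.
County 1: Wₕ = 0.44536966; term = 0.44536966²·(1 − 0.01248244)·3848000/231 = 3262.9406.
Sum = 3519.3376.
SE = √(3519.3376) = 59.3240.

59.3240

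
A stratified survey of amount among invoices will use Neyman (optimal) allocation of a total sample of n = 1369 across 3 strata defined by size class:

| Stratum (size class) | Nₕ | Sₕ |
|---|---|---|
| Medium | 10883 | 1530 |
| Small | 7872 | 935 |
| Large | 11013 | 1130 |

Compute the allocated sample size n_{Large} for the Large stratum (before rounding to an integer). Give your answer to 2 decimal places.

Neyman allocation: nₕ = n·NₕSₕ / Σⱼ NⱼSⱼ.
Σ NⱼSⱼ = 10883·1530 + 7872·935 + 11013·1130 = 3.6456 × 10^7.
n_{Large} = 1369·11013·1130 / (3.6456 × 10^7) = 467.32.

467.32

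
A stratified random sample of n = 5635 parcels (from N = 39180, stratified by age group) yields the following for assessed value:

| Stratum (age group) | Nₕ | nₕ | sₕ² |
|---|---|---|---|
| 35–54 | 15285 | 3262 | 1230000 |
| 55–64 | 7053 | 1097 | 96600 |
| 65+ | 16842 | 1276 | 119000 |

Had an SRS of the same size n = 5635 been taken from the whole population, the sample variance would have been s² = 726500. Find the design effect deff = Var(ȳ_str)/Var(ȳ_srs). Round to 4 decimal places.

0.5751

Var(ȳ_str) = Σ Wₕ²(1−fₕ)sₕ²/nₕ with Wₕ = Nₕ/39180:
  35–54: (15285/39180)²·(1−3262/15285)·1230000/3262 = 45.140938
  55–64: (7053/39180)²·(1−1097/7053)·96600/1097 = 2.4097401
  65+: (16842/39180)²·(1−1276/16842)·119000/1276 = 15.927152
  → Var(ȳ_str) = 63.47783.
Var(ȳ_srs) = (1 − 5635/39180)·726500/5635 = 110.38373.
deff = 63.47783 / 110.38373 = 0.5751.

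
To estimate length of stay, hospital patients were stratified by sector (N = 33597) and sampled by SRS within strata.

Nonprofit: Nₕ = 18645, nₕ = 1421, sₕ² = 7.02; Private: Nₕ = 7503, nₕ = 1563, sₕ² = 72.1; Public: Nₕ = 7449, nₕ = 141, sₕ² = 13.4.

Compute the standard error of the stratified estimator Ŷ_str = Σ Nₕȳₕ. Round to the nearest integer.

2969

Var(Ŷ_str) = Σₕ Nₕ²(1 − fₕ)sₕ²/nₕ.
Nonprofit: 18645²·(1 − 1421/18645)·7.02/1421 = 1.5864977 × 10^6.
Private: 7503²·(1 − 1563/7503)·72.1/1563 = 2.0558796 × 10^6.
Public: 7449²·(1 − 141/7449)·13.4/141 = 5.1734731 × 10^6.
Sum = 8.8158504 × 10^6.
SE = √(8.8158504 × 10^6) = 2969.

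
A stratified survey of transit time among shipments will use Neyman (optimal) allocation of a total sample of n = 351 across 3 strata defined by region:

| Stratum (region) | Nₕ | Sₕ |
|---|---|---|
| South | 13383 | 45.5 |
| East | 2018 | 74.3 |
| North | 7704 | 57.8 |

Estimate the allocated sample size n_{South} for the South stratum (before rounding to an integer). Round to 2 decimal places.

177.50

Neyman allocation: nₕ = n·NₕSₕ / Σⱼ NⱼSⱼ.
Σ NⱼSⱼ = 13383·45.5 + 2018·74.3 + 7704·57.8 = 1.2041551 × 10^6.
n_{South} = 351·13383·45.5 / (1.2041551 × 10^6) = 177.50.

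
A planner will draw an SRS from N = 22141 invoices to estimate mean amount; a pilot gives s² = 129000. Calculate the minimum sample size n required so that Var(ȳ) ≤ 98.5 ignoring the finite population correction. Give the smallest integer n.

Without fpc, n₀ = s²/D = 129000/98.5 = 1309.6447.
Rounding up, n = 1310.

1310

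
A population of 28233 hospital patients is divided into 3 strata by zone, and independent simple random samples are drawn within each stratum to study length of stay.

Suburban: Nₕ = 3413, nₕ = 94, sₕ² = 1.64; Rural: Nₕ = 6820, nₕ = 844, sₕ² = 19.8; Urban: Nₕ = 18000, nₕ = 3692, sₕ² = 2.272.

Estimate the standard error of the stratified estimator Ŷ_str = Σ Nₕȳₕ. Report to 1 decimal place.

Var(Ŷ_str) = Σₕ Nₕ²(1 − fₕ)sₕ²/nₕ.
Suburban: 3413²·(1 − 94/3413)·1.64/94 = 197633.03.
Rural: 6820²·(1 − 844/6820)·19.8/844 = 956131.68.
Urban: 18000²·(1 − 3692/18000)·2.272/3692 = 158488.62.
Sum = 1.3122533 × 10^6.
SE = √(1.3122533 × 10^6) = 1145.5.

1145.5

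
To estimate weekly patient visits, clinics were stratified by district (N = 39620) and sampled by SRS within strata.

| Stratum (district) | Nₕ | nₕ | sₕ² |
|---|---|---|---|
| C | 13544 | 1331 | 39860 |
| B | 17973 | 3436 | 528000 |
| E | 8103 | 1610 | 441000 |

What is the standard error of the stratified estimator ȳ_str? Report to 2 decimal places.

6.16

Var(ȳ_str) = Σₕ Wₕ²(1 − fₕ)sₕ²/nₕ with Wₕ = Nₕ/N, N = 39620.
C: Wₕ = 0.34184755; term = 0.34184755²·(1 − 0.09827230)·39860/1331 = 3.1557283.
B: Wₕ = 0.45363453; term = 0.45363453²·(1 − 0.19117565)·528000/3436 = 25.576858.
E: Wₕ = 0.20451792; term = 0.20451792²·(1 − 0.19869184)·441000/1610 = 9.1806834.
Sum = 37.91327.
SE = √(37.91327) = 6.16.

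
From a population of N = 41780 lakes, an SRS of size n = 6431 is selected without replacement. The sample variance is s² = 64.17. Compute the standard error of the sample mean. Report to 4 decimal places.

Under SRS without replacement, Var(ȳ) = (1 − f)·s²/n with f = n/N = 6431/41780 = 0.15392532.
Var(ȳ) = (1 − 0.15392532)·64.17/6431 = 0.84607468·0.0099782304 = 0.0084423281.
SE(ȳ) = √(0.0084423281) = 0.0919.

0.0919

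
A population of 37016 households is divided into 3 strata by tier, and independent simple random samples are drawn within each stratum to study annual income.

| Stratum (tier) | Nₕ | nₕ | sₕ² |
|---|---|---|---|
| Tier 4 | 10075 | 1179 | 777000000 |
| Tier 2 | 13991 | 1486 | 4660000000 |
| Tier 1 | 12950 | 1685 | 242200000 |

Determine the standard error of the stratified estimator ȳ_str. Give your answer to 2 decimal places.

677.38

Var(ȳ_str) = Σₕ Wₕ²(1 − fₕ)sₕ²/nₕ with Wₕ = Nₕ/N, N = 37016.
Tier 4: Wₕ = 0.27217960; term = 0.27217960²·(1 − 0.11702233)·777000000/1179 = 43109.012.
Tier 2: Wₕ = 0.37797169; term = 0.37797169²·(1 − 0.10621114)·4660000000/1486 = 400424.45.
Tier 1: Wₕ = 0.34984871; term = 0.34984871²·(1 − 0.13011583)·242200000/1685 = 15303.692.
Sum = 458837.15.
SE = √(458837.15) = 677.38.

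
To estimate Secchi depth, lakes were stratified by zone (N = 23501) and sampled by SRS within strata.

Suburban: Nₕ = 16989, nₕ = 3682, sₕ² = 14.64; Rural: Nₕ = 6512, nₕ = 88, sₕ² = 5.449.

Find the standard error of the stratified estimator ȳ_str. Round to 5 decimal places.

0.07948

Var(ȳ_str) = Σₕ Wₕ²(1 − fₕ)sₕ²/nₕ with Wₕ = Nₕ/N, N = 23501.
Suburban: Wₕ = 0.72290541; term = 0.72290541²·(1 − 0.21672847)·14.64/3682 = 0.0016275434.
Rural: Wₕ = 0.27709459; term = 0.27709459²·(1 − 0.01351351)·5.449/88 = 0.0046900921.
Sum = 0.0063176355.
SE = √(0.0063176355) = 0.07948.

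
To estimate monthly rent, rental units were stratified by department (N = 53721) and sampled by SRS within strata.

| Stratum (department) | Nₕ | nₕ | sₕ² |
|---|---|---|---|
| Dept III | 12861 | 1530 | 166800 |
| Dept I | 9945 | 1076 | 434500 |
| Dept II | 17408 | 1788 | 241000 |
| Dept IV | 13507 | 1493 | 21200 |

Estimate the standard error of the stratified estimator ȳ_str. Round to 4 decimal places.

5.5986

Var(ȳ_str) = Σₕ Wₕ²(1 − fₕ)sₕ²/nₕ with Wₕ = Nₕ/N, N = 53721.
Dept III: Wₕ = 0.23940359; term = 0.23940359²·(1 − 0.11896431)·166800/1530 = 5.5050265.
Dept I: Wₕ = 0.18512314; term = 0.18512314²·(1 − 0.10819507)·434500/1076 = 12.341524.
Dept II: Wₕ = 0.32404460; term = 0.32404460²·(1 − 0.10271140)·241000/1788 = 12.699636.
Dept IV: Wₕ = 0.25142868; term = 0.25142868²·(1 − 0.11053528)·21200/1493 = 0.79842551.
Sum = 31.344612.
SE = √(31.344612) = 5.5986.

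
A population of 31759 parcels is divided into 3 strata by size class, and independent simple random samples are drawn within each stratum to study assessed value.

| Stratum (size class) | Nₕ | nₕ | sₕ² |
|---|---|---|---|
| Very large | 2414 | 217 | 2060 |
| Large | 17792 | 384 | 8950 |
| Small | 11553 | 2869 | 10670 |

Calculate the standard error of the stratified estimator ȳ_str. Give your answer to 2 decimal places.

2.75

Var(ȳ_str) = Σₕ Wₕ²(1 − fₕ)sₕ²/nₕ with Wₕ = Nₕ/N, N = 31759.
Very large: Wₕ = 0.07600995; term = 0.07600995²·(1 − 0.08989229)·2060/217 = 0.04991616.
Large: Wₕ = 0.56021915; term = 0.56021915²·(1 − 0.02158273)·8950/384 = 7.1570132.
Small: Wₕ = 0.36377090; term = 0.36377090²·(1 − 0.24833377)·10670/2869 = 0.36992597.
Sum = 7.5768553.
SE = √(7.5768553) = 2.75.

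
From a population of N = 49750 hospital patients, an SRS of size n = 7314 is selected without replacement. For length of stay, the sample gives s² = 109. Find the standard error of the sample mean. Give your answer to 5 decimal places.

0.11275

Under SRS without replacement, Var(ȳ) = (1 − f)·s²/n with f = n/N = 7314/49750 = 0.14701508.
Var(ȳ) = (1 − 0.14701508)·109/7314 = 0.85298492·0.014902926 = 0.012711971.
SE(ȳ) = √(0.012711971) = 0.11275.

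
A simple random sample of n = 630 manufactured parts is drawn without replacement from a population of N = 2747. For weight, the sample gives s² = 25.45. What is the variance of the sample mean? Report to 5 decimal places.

Under SRS without replacement, Var(ȳ) = (1 − f)·s²/n with f = n/N = 630/2747 = 0.22934110.
Var(ȳ) = (1 − 0.22934110)·25.45/630 = 0.77065890·0.040396825 = 0.031132173.

0.03113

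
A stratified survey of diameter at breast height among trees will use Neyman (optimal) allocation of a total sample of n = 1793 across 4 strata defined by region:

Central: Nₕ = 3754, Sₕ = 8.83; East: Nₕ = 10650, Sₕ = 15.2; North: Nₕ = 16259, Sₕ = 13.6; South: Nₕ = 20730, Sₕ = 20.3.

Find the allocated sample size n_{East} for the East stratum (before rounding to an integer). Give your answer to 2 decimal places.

Neyman allocation: nₕ = n·NₕSₕ / Σⱼ NⱼSⱼ.
Σ NⱼSⱼ = 3754·8.83 + 10650·15.2 + 16259·13.6 + 20730·20.3 = 836969.22.
n_{East} = 1793·10650·15.2 / 836969.22 = 346.79.

346.79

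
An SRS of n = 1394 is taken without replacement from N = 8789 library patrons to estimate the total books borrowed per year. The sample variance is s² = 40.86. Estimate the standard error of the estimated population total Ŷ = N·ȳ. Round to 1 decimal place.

1380.2

Var(Ŷ) = N²·Var(ȳ) = N²·(1 − n/N)·s²/n.
f = 1394/8789 = 0.15860735; Var(ȳ) = 0.84139265·40.86/1394 = 0.024662341.
Var(Ŷ) = 8789² · 0.024662341 = 1.90508 × 10^6.
SE(Ŷ) = √(1.90508 × 10^6) = 1380.2.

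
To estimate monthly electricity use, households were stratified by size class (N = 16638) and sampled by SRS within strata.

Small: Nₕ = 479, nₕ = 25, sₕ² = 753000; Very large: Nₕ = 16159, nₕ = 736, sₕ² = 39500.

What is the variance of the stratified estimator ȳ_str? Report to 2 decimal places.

Var(ȳ_str) = Σₕ Wₕ²(1 − fₕ)sₕ²/nₕ with Wₕ = Nₕ/N, N = 16638.
Small: Wₕ = 0.02878952; term = 0.02878952²·(1 − 0.05219207)·753000/25 = 23.661599.
Very large: Wₕ = 0.97121048; term = 0.97121048²·(1 − 0.04554737)·39500/736 = 48.317047.
Sum = 71.978646.

71.98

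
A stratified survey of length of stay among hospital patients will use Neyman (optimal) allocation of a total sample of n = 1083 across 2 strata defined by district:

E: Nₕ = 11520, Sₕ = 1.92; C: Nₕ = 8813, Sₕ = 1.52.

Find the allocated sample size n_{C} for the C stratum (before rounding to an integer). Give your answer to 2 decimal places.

408.50

Neyman allocation: nₕ = n·NₕSₕ / Σⱼ NⱼSⱼ.
Σ NⱼSⱼ = 11520·1.92 + 8813·1.52 = 35514.16.
n_{C} = 1083·8813·1.52 / 35514.16 = 408.50.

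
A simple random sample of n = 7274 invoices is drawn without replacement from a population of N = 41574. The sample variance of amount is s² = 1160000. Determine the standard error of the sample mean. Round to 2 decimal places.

Under SRS without replacement, Var(ȳ) = (1 − f)·s²/n with f = n/N = 7274/41574 = 0.17496512.
Var(ȳ) = (1 − 0.17496512)·1160000/7274 = 0.82503488·159.47209 = 131.57004.
SE(ȳ) = √(131.57004) = 11.47.

11.47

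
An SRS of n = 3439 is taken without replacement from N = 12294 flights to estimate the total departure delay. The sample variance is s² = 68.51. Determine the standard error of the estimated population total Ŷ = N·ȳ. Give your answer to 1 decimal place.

Var(Ŷ) = N²·Var(ȳ) = N²·(1 − n/N)·s²/n.
f = 3439/12294 = 0.27972995; Var(ȳ) = 0.72027005·68.51/3439 = 0.014348852.
Var(Ŷ) = 12294² · 0.014348852 = 2.1687204 × 10^6.
SE(Ŷ) = √(2.1687204 × 10^6) = 1472.7.

1472.7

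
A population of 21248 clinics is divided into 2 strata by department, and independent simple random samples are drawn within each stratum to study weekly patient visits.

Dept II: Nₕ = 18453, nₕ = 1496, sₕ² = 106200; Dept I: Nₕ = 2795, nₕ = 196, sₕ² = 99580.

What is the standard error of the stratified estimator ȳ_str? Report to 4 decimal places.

Var(ȳ_str) = Σₕ Wₕ²(1 − fₕ)sₕ²/nₕ with Wₕ = Nₕ/N, N = 21248.
Dept II: Wₕ = 0.86845821; term = 0.86845821²·(1 − 0.08107083)·106200/1496 = 49.200873.
Dept I: Wₕ = 0.13154179; term = 0.13154179²·(1 − 0.07012522)·99580/196 = 8.1746285.
Sum = 57.375502.
SE = √(57.375502) = 7.5747.

7.5747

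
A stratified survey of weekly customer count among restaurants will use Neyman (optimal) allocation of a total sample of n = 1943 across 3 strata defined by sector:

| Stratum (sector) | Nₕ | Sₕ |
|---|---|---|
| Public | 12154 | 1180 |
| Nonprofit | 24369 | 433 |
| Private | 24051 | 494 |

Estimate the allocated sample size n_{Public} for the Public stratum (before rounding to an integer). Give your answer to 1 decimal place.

Neyman allocation: nₕ = n·NₕSₕ / Σⱼ NⱼSⱼ.
Σ NⱼSⱼ = 12154·1180 + 24369·433 + 24051·494 = 3.6774691 × 10^7.
n_{Public} = 1943·12154·1180 / (3.6774691 × 10^7) = 757.7.

757.7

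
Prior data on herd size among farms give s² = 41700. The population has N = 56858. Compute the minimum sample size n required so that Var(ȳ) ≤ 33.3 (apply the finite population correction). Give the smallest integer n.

1226

Without fpc, n₀ = s²/D = 41700/33.3 = 1252.2523.
With fpc, (1 − n/N)·s²/n ≤ D requires n ≥ n₀/(1 + n₀/N) = 1252.2523/(1 + 1252.2523/56858) = 1225.2668.
Rounding up, n = 1226.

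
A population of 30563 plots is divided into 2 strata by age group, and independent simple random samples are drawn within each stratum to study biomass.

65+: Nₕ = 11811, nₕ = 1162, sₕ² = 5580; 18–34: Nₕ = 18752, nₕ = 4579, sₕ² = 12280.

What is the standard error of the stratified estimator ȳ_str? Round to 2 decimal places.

Var(ȳ_str) = Σₕ Wₕ²(1 − fₕ)sₕ²/nₕ with Wₕ = Nₕ/N, N = 30563.
65+: Wₕ = 0.38644767; term = 0.38644767²·(1 − 0.09838286)·5580/1162 = 0.6465939.
18–34: Wₕ = 0.61355233; term = 0.61355233²·(1 − 0.24418729)·12280/4579 = 0.7630362.
Sum = 1.4096301.
SE = √(1.4096301) = 1.19.

1.19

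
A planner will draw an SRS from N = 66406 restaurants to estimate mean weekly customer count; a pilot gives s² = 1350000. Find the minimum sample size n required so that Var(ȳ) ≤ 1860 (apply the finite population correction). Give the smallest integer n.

718

Without fpc, n₀ = s²/D = 1350000/1860 = 725.8065.
With fpc, (1 − n/N)·s²/n ≤ D requires n ≥ n₀/(1 + n₀/N) = 725.8065/(1 + 725.8065/66406) = 717.9593.
Rounding up, n = 718.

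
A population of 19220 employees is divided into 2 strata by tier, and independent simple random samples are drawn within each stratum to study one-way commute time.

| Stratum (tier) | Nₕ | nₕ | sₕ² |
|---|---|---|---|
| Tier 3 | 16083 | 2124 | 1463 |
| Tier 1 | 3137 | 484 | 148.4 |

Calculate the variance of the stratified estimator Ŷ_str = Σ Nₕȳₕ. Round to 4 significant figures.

Var(Ŷ_str) = Σₕ Nₕ²(1 − fₕ)sₕ²/nₕ.
Tier 3: 16083²·(1 − 2124/16083)·1463/2124 = 1.546362 × 10^8.
Tier 1: 3137²·(1 − 484/3137)·148.4/484 = 2.5517628 × 10^6.
Sum = 1.5718796 × 10^8.

1.572 × 10^8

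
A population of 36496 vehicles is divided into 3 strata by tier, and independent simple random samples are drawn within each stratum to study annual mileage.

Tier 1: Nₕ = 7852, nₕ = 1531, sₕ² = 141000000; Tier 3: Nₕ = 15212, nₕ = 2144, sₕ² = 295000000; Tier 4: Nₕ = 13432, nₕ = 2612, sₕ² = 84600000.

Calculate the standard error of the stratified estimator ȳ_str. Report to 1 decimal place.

Var(ȳ_str) = Σₕ Wₕ²(1 − fₕ)sₕ²/nₕ with Wₕ = Nₕ/N, N = 36496.
Tier 1: Wₕ = 0.21514687; term = 0.21514687²·(1 − 0.19498217)·141000000/1531 = 3431.7802.
Tier 3: Wₕ = 0.41681280; term = 0.41681280²·(1 − 0.14094136)·295000000/2144 = 20535.352.
Tier 4: Wₕ = 0.36804033; term = 0.36804033²·(1 − 0.19446099)·84600000/2612 = 3534.0655.
Sum = 27501.198.
SE = √(27501.198) = 165.8.

165.8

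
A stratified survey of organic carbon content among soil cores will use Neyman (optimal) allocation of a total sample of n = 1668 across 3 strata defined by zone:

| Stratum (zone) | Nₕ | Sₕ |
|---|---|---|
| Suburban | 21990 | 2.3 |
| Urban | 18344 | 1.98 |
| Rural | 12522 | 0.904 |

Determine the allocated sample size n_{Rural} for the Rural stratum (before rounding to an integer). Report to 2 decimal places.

Neyman allocation: nₕ = n·NₕSₕ / Σⱼ NⱼSⱼ.
Σ NⱼSⱼ = 21990·2.3 + 18344·1.98 + 12522·0.904 = 98218.008.
n_{Rural} = 1668·12522·0.904 / 98218.008 = 192.24.

192.24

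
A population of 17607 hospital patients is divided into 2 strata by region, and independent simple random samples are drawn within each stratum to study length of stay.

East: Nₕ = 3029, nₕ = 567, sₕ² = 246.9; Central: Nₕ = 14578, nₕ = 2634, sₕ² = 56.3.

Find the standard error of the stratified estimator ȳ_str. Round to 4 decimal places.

Var(ȳ_str) = Σₕ Wₕ²(1 − fₕ)sₕ²/nₕ with Wₕ = Nₕ/N, N = 17607.
East: Wₕ = 0.17203385; term = 0.17203385²·(1 − 0.18719049)·246.9/567 = 0.010475014.
Central: Wₕ = 0.82796615; term = 0.82796615²·(1 − 0.18068322)·56.3/2634 = 0.012005207.
Sum = 0.022480221.
SE = √(0.022480221) = 0.1499.

0.1499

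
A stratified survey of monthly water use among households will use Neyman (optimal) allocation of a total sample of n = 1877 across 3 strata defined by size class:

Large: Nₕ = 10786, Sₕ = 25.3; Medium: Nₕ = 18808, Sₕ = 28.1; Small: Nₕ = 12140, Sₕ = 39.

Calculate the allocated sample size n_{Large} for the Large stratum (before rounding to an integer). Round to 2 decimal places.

401.78

Neyman allocation: nₕ = n·NₕSₕ / Σⱼ NⱼSⱼ.
Σ NⱼSⱼ = 10786·25.3 + 18808·28.1 + 12140·39 = 1.2748506 × 10^6.
n_{Large} = 1877·10786·25.3 / (1.2748506 × 10^6) = 401.78.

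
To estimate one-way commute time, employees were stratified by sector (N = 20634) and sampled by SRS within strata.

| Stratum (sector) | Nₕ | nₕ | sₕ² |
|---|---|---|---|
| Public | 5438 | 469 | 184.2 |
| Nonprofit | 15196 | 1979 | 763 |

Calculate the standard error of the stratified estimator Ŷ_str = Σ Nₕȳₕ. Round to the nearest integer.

9383

Var(Ŷ_str) = Σₕ Nₕ²(1 − fₕ)sₕ²/nₕ.
Public: 5438²·(1 − 469/5438)·184.2/469 = 1.0612678 × 10^7.
Nonprofit: 15196²·(1 − 1979/15196)·763/1979 = 7.7435645 × 10^7.
Sum = 8.8048323 × 10^7.
SE = √(8.8048323 × 10^7) = 9383.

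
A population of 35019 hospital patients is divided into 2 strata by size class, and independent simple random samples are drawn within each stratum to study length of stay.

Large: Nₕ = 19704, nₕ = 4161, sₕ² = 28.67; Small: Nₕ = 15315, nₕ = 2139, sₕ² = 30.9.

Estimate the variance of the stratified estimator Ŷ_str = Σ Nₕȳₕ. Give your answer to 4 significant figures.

Var(Ŷ_str) = Σₕ Nₕ²(1 − fₕ)sₕ²/nₕ.
Large: 19704²·(1 − 4161/19704)·28.67/4161 = 2.1101786 × 10^6.
Small: 15315²·(1 − 2139/15315)·30.9/2139 = 2.9150653 × 10^6.
Sum = 5.0252439 × 10^6.

5.025 × 10^6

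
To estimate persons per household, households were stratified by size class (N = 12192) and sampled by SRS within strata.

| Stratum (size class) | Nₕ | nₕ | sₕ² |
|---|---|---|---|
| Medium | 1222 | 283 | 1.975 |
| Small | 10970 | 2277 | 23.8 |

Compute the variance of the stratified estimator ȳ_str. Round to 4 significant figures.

Var(ȳ_str) = Σₕ Wₕ²(1 − fₕ)sₕ²/nₕ with Wₕ = Nₕ/N, N = 12192.
Medium: Wₕ = 0.10022966; term = 0.10022966²·(1 − 0.23158756)·1.975/283 = 5.3872553 × 10^-5.
Small: Wₕ = 0.89977034; term = 0.89977034²·(1 − 0.20756609)·23.8/2277 = 0.0067056414.
Sum = 0.006759514.

0.006760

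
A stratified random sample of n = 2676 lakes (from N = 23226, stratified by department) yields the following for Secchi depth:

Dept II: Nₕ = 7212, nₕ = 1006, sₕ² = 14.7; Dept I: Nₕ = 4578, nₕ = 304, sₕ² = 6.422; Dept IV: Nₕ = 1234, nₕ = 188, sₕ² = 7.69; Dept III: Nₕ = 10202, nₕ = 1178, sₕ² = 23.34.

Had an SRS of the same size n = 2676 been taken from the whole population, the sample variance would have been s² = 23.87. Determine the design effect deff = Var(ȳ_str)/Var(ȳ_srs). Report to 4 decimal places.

0.6915

Var(ȳ_str) = Σ Wₕ²(1−fₕ)sₕ²/nₕ with Wₕ = Nₕ/23226:
  Dept II: (7212/23226)²·(1−1006/7212)·14.7/1006 = 0.0012123779
  Dept I: (4578/23226)²·(1−304/4578)·6.422/304 = 7.6622829 × 10^-4
  Dept IV: (1234/23226)²·(1−188/1234)·7.69/188 = 9.7873809 × 10^-5
  Dept III: (10202/23226)²·(1−1178/10202)·23.34/1178 = 0.0033813578
  → Var(ȳ_str) = 0.0054578378.
Var(ȳ_srs) = (1 − 2676/23226)·23.87/2676 = 0.0078923023.
deff = 0.0054578378 / 0.0078923023 = 0.6915.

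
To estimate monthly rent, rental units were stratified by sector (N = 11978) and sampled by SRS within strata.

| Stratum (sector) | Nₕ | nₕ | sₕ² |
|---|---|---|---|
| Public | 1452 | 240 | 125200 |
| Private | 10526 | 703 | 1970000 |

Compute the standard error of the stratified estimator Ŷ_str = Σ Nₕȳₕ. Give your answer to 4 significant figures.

Var(Ŷ_str) = Σₕ Nₕ²(1 − fₕ)sₕ²/nₕ.
Public: 1452²·(1 − 240/1452)·125200/240 = 9.1804152 × 10^8.
Private: 10526²·(1 − 703/10526)·1970000/703 = 2.8974664 × 10^11.
Sum = 2.9066468 × 10^11.
SE = √(2.9066468 × 10^11) = 539100.

539100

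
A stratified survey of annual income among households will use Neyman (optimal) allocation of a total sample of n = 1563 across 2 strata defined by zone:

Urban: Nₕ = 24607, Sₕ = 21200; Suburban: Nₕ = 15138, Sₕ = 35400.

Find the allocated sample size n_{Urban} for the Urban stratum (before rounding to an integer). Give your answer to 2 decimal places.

770.99

Neyman allocation: nₕ = n·NₕSₕ / Σⱼ NⱼSⱼ.
Σ NⱼSⱼ = 24607·21200 + 15138·35400 = 1.0575536 × 10^9.
n_{Urban} = 1563·24607·21200 / (1.0575536 × 10^9) = 770.99.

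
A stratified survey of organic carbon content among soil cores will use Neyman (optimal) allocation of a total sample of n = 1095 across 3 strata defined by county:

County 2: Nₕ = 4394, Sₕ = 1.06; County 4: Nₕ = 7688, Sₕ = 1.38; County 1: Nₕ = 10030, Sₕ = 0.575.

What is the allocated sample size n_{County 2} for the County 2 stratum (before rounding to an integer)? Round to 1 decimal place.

242.5

Neyman allocation: nₕ = n·NₕSₕ / Σⱼ NⱼSⱼ.
Σ NⱼSⱼ = 4394·1.06 + 7688·1.38 + 10030·0.575 = 21034.33.
n_{County 2} = 1095·4394·1.06 / 21034.33 = 242.5.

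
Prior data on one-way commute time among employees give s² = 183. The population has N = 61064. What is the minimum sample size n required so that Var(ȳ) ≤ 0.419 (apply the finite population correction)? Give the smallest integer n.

Without fpc, n₀ = s²/D = 183/0.419 = 436.7542.
With fpc, (1 − n/N)·s²/n ≤ D requires n ≥ n₀/(1 + n₀/N) = 436.7542/(1 + 436.7542/61064) = 433.6525.
Rounding up, n = 434.

434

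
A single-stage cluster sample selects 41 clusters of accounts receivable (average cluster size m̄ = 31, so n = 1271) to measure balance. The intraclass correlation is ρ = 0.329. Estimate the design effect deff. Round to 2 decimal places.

10.87

deff = 1 + (31 − 1)·0.329 = 1 + 9.87 = 10.87.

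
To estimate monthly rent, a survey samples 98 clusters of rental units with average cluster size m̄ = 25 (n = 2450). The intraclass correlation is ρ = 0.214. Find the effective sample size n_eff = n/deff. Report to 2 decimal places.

399.28

deff = 1 + (25 − 1)·0.214 = 1 + 5.136 = 6.136.
n_eff = 2450 / 6.136 = 399.28.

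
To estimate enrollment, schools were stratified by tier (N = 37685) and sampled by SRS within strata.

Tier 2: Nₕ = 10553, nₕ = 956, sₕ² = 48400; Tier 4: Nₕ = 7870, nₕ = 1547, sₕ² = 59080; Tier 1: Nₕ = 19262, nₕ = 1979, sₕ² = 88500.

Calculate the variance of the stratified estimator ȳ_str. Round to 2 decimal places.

Var(ȳ_str) = Σₕ Wₕ²(1 − fₕ)sₕ²/nₕ with Wₕ = Nₕ/N, N = 37685.
Tier 2: Wₕ = 0.28003184; term = 0.28003184²·(1 − 0.09059035)·48400/956 = 3.6104544.
Tier 4: Wₕ = 0.20883641; term = 0.20883641²·(1 − 0.19656925)·59080/1547 = 1.3381693.
Tier 1: Wₕ = 0.51113175; term = 0.51113175²·(1 − 0.10274115)·88500/1979 = 10.482888.
Sum = 15.431512.

15.43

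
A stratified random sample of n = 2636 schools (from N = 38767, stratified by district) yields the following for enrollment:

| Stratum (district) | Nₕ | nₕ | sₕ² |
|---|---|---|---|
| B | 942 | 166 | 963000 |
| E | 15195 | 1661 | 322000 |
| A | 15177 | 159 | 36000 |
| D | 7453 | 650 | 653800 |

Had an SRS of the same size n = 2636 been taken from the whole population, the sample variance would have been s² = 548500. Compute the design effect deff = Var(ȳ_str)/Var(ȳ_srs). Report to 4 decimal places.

0.5034

Var(ȳ_str) = Σ Wₕ²(1−fₕ)sₕ²/nₕ with Wₕ = Nₕ/38767:
  B: (942/38767)²·(1−166/942)·963000/166 = 2.8216714
  E: (15195/38767)²·(1−1661/15195)·322000/1661 = 26.527036
  A: (15177/38767)²·(1−159/15177)·36000/159 = 34.338318
  D: (7453/38767)²·(1−650/7453)·653800/650 = 33.93429
  → Var(ȳ_str) = 97.621315.
Var(ȳ_srs) = (1 − 2636/38767)·548500/2636 = 193.93179.
deff = 97.621315 / 193.93179 = 0.5034.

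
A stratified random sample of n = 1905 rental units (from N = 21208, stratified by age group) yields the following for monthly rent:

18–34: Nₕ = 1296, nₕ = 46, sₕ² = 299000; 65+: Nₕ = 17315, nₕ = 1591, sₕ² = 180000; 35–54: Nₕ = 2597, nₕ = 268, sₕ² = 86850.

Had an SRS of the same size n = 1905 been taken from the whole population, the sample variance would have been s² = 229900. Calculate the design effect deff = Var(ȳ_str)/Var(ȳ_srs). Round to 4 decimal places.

0.8763

Var(ȳ_str) = Σ Wₕ²(1−fₕ)sₕ²/nₕ with Wₕ = Nₕ/21208:
  18–34: (1296/21208)²·(1−46/1296)·299000/46 = 23.411484
  65+: (17315/21208)²·(1−1591/17315)·180000/1591 = 68.483891
  35–54: (2597/21208)²·(1−268/2597)·86850/268 = 4.3578978
  → Var(ȳ_str) = 96.253273.
Var(ȳ_srs) = (1 − 1905/21208)·229900/1905 = 109.84217.
deff = 96.253273 / 109.84217 = 0.8763.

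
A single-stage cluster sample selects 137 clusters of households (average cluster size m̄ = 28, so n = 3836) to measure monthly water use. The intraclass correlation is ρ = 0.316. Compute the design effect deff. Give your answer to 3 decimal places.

deff = 1 + (28 − 1)·0.316 = 1 + 8.532 = 9.532.

9.532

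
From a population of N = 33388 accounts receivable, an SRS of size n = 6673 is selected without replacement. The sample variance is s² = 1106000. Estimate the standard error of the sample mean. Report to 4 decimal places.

Under SRS without replacement, Var(ȳ) = (1 − f)·s²/n with f = n/N = 6673/33388 = 0.19986223.
Var(ȳ) = (1 − 0.19986223)·1106000/6673 = 0.80013777·165.74254 = 132.61687.
SE(ȳ) = √(132.61687) = 11.5159.

11.5159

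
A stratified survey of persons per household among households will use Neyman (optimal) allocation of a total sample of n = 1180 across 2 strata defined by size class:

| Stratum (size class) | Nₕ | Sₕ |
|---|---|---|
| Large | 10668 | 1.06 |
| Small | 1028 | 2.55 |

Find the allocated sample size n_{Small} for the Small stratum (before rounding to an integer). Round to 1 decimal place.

222.1

Neyman allocation: nₕ = n·NₕSₕ / Σⱼ NⱼSⱼ.
Σ NⱼSⱼ = 10668·1.06 + 1028·2.55 = 13929.48.
n_{Small} = 1180·1028·2.55 / 13929.48 = 222.1.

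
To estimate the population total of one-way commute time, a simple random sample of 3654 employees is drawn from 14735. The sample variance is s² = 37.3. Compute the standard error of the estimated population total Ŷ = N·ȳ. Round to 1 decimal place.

Var(Ŷ) = N²·Var(ȳ) = N²·(1 − n/N)·s²/n.
f = 3654/14735 = 0.24798100; Var(ȳ) = 0.75201900·37.3/3654 = 0.0076766034.
Var(Ŷ) = 14735² · 0.0076766034 = 1.6667459 × 10^6.
SE(Ŷ) = √(1.6667459 × 10^6) = 1291.0.

1291.0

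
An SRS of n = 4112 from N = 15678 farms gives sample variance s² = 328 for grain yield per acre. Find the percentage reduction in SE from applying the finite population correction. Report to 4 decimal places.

f = n/N = 4112/15678 = 0.26227835.
SE_no-fpc = √(s²/n) = 0.2824297; SE_fpc = √((1−f)s²/n) = 0.24258092.
Ratio = √(1−f) = 0.85890724. Reduction = 100·(1 − 0.85890724) = 14.1093%.

14.1093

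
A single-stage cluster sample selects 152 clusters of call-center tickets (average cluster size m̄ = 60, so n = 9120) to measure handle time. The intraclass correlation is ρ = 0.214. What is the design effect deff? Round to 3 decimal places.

13.626

deff = 1 + (60 − 1)·0.214 = 1 + 12.626 = 13.626.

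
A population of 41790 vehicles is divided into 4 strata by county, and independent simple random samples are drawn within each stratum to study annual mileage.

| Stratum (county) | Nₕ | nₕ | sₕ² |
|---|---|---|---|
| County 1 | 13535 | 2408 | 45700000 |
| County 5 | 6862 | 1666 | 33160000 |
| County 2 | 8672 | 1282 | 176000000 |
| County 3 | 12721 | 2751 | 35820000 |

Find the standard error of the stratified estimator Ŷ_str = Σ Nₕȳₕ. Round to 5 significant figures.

3.7440 × 10^6

Var(Ŷ_str) = Σₕ Nₕ²(1 − fₕ)sₕ²/nₕ.
County 1: 13535²·(1 − 2408/13535)·45700000/2408 = 2.8582227 × 10^12.
County 5: 6862²·(1 − 1666/6862)·33160000/1666 = 7.0967479 × 10^11.
County 2: 8672²·(1 − 1282/8672)·176000000/1282 = 8.798089 × 10^12.
County 3: 12721²·(1 − 2751/12721)·35820000/2751 = 1.6513967 × 10^12.
Sum = 1.4017383 × 10^13.
SE = √(1.4017383 × 10^13) = 3.7440 × 10^6.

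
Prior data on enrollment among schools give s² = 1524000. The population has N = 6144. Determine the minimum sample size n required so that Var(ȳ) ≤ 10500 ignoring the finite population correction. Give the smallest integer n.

146

Without fpc, n₀ = s²/D = 1524000/10500 = 145.1429.
Rounding up, n = 146.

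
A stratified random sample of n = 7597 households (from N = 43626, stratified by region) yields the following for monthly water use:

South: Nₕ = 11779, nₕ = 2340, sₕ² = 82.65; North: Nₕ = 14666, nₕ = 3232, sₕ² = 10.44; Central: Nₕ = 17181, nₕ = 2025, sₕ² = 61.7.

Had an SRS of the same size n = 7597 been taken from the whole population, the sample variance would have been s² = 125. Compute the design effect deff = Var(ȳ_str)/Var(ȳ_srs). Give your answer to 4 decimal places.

Var(ȳ_str) = Σ Wₕ²(1−fₕ)sₕ²/nₕ with Wₕ = Nₕ/43626:
  South: (11779/43626)²·(1−2340/11779)·82.65/2340 = 0.0020633391
  North: (14666/43626)²·(1−3232/14666)·10.44/3232 = 2.8460874 × 10^-4
  Central: (17181/43626)²·(1−2025/17181)·61.7/2025 = 0.0041687167
  → Var(ȳ_str) = 0.0065166645.
Var(ȳ_srs) = (1 − 7597/43626)·125/7597 = 0.0135886.
deff = 0.0065166645 / 0.0135886 = 0.4796.

0.4796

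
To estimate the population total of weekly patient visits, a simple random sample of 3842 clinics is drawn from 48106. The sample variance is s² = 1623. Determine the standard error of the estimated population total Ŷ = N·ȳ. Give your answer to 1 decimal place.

Var(Ŷ) = N²·Var(ȳ) = N²·(1 − n/N)·s²/n.
f = 3842/48106 = 0.07986530; Var(ȳ) = 0.92013470·1623/3842 = 0.38869824.
Var(Ŷ) = 48106² · 0.38869824 = 8.9952051 × 10^8.
SE(Ŷ) = √(8.9952051 × 10^8) = 29992.0.

29992.0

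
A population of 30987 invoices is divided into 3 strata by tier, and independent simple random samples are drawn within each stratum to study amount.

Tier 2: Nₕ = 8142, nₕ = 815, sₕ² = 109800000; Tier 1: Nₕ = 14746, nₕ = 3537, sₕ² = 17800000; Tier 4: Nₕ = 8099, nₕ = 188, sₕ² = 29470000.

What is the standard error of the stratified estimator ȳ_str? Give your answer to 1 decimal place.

Var(ȳ_str) = Σₕ Wₕ²(1 − fₕ)sₕ²/nₕ with Wₕ = Nₕ/N, N = 30987.
Tier 2: Wₕ = 0.26275535; term = 0.26275535²·(1 − 0.10009826)·109800000/815 = 8370.3373.
Tier 1: Wₕ = 0.47587698; term = 0.47587698²·(1 − 0.23986166)·17800000/3537 = 866.29733.
Tier 4: Wₕ = 0.26136767; term = 0.26136767²·(1 − 0.02321274)·29470000/188 = 10459.863.
Sum = 19696.498.
SE = √(19696.498) = 140.3.

140.3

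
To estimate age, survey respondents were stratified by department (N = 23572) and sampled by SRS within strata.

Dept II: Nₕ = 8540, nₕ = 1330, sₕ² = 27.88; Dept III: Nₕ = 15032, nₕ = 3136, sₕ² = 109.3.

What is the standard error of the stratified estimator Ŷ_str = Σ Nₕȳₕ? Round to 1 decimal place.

Var(Ŷ_str) = Σₕ Nₕ²(1 − fₕ)sₕ²/nₕ.
Dept II: 8540²·(1 − 1330/8540)·27.88/1330 = 1.2907266 × 10^6.
Dept III: 15032²·(1 − 3136/15032)·109.3/3136 = 6.2324934 × 10^6.
Sum = 7.52322 × 10^6.
SE = √(7.52322 × 10^6) = 2742.8.

2742.8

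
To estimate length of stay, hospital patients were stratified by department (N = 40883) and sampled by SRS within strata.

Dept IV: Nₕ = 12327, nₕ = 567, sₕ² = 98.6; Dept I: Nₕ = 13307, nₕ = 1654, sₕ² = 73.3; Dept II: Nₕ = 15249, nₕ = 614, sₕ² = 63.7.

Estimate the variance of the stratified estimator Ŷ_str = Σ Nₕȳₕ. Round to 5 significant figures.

Var(Ŷ_str) = Σₕ Nₕ²(1 − fₕ)sₕ²/nₕ.
Dept IV: 12327²·(1 − 567/12327)·98.6/567 = 2.5209172 × 10^7.
Dept I: 13307²·(1 − 1654/13307)·73.3/1654 = 6.872051 × 10^6.
Dept II: 15249²·(1 − 614/15249)·63.7/614 = 2.3152887 × 10^7.
Sum = 5.523411 × 10^7.

5.5234 × 10^7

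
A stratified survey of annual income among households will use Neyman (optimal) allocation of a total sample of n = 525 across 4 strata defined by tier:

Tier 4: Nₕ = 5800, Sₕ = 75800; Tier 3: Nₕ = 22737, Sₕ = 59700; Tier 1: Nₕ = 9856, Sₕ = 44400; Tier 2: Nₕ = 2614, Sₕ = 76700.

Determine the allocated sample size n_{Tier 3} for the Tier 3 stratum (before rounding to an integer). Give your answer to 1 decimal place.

292.6

Neyman allocation: nₕ = n·NₕSₕ / Σⱼ NⱼSⱼ.
Σ NⱼSⱼ = 5800·75800 + 22737·59700 + 9856·44400 + 2614·76700 = 2.4351391 × 10^9.
n_{Tier 3} = 525·22737·59700 / (2.4351391 × 10^9) = 292.6.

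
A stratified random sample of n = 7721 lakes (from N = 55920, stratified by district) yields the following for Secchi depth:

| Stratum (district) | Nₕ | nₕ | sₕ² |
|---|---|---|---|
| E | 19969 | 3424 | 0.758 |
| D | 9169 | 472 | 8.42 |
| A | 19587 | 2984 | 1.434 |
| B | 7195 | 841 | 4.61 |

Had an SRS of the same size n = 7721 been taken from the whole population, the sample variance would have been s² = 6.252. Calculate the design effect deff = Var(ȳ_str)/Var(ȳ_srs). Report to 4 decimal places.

Var(ȳ_str) = Σ Wₕ²(1−fₕ)sₕ²/nₕ with Wₕ = Nₕ/55920:
  E: (19969/55920)²·(1−3424/19969)·0.758/3424 = 2.3389676 × 10^-5
  D: (9169/55920)²·(1−472/9169)·8.42/472 = 4.5491181 × 10^-4
  A: (19587/55920)²·(1−2984/19587)·1.434/2984 = 4.9977036 × 10^-5
  B: (7195/55920)²·(1−841/7195)·4.61/841 = 8.0139866 × 10^-5
  → Var(ȳ_str) = 6.0841839 × 10^-4.
Var(ȳ_srs) = (1 − 7721/55920)·6.252/7721 = 6.979371 × 10^-4.
deff = (6.0841839 × 10^-4) / (6.979371 × 10^-4) = 0.8717.

0.8717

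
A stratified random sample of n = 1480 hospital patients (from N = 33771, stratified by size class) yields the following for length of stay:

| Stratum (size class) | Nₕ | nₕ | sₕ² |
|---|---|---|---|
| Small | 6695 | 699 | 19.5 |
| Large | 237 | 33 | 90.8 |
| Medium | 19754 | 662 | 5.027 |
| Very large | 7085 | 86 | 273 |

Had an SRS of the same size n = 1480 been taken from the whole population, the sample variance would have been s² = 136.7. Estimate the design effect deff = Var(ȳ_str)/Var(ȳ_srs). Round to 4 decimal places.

1.6037

Var(ȳ_str) = Σ Wₕ²(1−fₕ)sₕ²/nₕ with Wₕ = Nₕ/33771:
  Small: (6695/33771)²·(1−699/6695)·19.5/699 = 9.8193287 × 10^-4
  Large: (237/33771)²·(1−33/237)·90.8/33 = 1.1664405 × 10^-4
  Medium: (19754/33771)²·(1−662/19754)·5.027/662 = 0.0025111319
  Very large: (7085/33771)²·(1−86/7085)·273/86 = 0.13802324
  → Var(ȳ_str) = 0.14163295.
Var(ȳ_srs) = (1 − 1480/33771)·136.7/1480 = 0.088317013.
deff = 0.14163295 / 0.088317013 = 1.6037.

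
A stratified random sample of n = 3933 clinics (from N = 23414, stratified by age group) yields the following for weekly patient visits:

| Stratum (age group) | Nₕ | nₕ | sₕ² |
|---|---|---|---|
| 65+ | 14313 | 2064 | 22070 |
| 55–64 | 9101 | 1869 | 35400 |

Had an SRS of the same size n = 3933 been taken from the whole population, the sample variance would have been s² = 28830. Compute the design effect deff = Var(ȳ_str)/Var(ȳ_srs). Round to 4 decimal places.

0.9335

Var(ȳ_str) = Σ Wₕ²(1−fₕ)sₕ²/nₕ with Wₕ = Nₕ/23414:
  65+: (14313/23414)²·(1−2064/14313)·22070/2064 = 3.4195796
  55–64: (9101/23414)²·(1−1869/9101)·35400/1869 = 2.273999
  → Var(ȳ_str) = 5.6935786.
Var(ȳ_srs) = (1 − 3933/23414)·28830/3933 = 6.0989676.
deff = 5.6935786 / 6.0989676 = 0.9335.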